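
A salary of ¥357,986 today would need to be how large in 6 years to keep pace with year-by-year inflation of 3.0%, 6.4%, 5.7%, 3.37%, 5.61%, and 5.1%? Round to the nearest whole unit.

Cumulative price-level factor: 1.030 × 1.064 × 1.057 × 1.0337 × 1.0561 × 1.051 ≈ 1.3290952775.
Multiplying ¥357,986 by the price-level factor gives the future nominal sum.

¥475,798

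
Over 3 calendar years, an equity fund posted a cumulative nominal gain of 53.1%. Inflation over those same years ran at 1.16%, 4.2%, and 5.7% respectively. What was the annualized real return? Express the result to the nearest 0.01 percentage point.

Cumulative inflation factor: 1.0116 × 1.042 × 1.057 ≈ 1.11417.
Nominal growth factor: 1.53100. Real growth factor = 1.53100 / 1.11417 ≈ 1.37412.
Annualized: 1.37412^(1/3) − 1 ≈ 0.11175.

11.18%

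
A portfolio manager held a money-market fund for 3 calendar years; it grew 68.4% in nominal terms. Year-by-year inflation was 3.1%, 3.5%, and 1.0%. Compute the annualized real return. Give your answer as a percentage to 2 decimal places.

16.04%

Cumulative inflation factor: 1.031 × 1.035 × 1.010 ≈ 1.07776.
Nominal growth factor: 1.68400. Real growth factor = 1.68400 / 1.07776 ≈ 1.56251.
Annualized: 1.56251^(1/3) − 1 ≈ 0.16040.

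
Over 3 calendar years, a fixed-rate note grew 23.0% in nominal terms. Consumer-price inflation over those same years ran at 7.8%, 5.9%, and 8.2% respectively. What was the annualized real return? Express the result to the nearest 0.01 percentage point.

Cumulative inflation factor: 1.078 × 1.059 × 1.082 ≈ 1.23521.
Nominal growth factor: 1.23000. Real growth factor = 1.23000 / 1.23521 ≈ 0.99578.
Annualized: 0.99578^(1/3) − 1 ≈ -0.00141.

-0.14%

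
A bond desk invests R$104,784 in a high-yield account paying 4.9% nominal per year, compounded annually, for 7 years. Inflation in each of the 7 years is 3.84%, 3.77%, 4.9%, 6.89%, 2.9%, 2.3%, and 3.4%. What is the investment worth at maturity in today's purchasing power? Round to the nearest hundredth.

Nominal value at maturity: R$104,784 × (1 + 4.9%)^7 ≈ R$146,461.47.
Price-level factor over 7 years: 1.0384 × 1.0377 × 1.049 × 1.0689 × 1.029 × 1.023 × 1.034 ≈ 1.3151055443.
The maturity value deflated by that factor is the answer in today's purchasing power.

R$111,368.61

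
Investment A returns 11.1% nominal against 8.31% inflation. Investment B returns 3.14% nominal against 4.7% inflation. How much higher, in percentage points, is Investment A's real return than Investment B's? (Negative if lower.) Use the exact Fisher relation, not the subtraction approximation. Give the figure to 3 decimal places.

Investment A real return: 1.111/1.0831 − 1 = 2.5759%.
Investment B real return: 1.0314/1.047 − 1 = -1.4900%.
Difference: 2.5759 − (-1.4900) = 4.0659 pp.

4.066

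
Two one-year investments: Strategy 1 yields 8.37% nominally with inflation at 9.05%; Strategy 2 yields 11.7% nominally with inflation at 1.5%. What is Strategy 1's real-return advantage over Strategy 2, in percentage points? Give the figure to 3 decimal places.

-10.673

Strategy 1 real return: 1.0837/1.0905 − 1 = -0.6236%.
Strategy 2 real return: 1.117/1.015 − 1 = 10.0493%.
Difference: -0.6236 − 10.0493 = -10.6729 pp.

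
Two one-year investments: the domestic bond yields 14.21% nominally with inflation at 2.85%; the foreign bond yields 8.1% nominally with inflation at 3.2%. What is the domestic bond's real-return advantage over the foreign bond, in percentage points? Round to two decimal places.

6.30

The domestic bond real return: 1.1421/1.0285 − 1 = 11.045%.
The foreign bond real return: 1.081/1.032 − 1 = 4.748%.
Difference: 11.045 − 4.748 = 6.297 pp.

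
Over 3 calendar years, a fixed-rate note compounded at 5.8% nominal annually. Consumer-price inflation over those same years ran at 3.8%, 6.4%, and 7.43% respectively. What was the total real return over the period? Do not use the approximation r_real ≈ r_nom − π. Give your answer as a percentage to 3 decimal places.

Cumulative inflation factor: 1.038 × 1.064 × 1.0743 ≈ 1.18649.
Nominal growth factor: 1.18429. Real growth factor = 1.18429 / 1.18649 ≈ 0.99814.
Total real return ≈ -0.1858%.

-0.186%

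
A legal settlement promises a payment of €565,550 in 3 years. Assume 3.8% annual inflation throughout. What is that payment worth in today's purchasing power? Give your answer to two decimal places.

Price-level factor over 3 years: (1 + 3.8%)^3 = 1.118386872.
Purchasing power today: €565,550 divided by that factor.

€505,683.69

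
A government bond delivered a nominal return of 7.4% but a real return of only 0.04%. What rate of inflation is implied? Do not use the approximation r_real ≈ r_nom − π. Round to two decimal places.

From (1+r_nom) = (1+r_real)(1+π), we get 1+π = (1 + 7.4%)/(1 + 0.04%) = 1.074/1.0004 ≈ 1.07357.
So π ≈ 7.3571%.

7.36%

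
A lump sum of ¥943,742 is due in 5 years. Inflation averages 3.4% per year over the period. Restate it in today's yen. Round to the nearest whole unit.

Price-level factor over 5 years: (1 + 3.4%)^5 ≈ 1.1819597671.
Purchasing power today: ¥943,742 divided by that factor.

¥798,455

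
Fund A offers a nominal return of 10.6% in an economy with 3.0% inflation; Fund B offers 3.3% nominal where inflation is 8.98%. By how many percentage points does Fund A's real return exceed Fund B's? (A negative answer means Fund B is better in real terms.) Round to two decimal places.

12.59

Fund A real return: 1.106/1.030 − 1 = 7.379%.
Fund B real return: 1.033/1.0898 − 1 = -5.212%.
Difference: 7.379 − (-5.212) = 12.591 pp.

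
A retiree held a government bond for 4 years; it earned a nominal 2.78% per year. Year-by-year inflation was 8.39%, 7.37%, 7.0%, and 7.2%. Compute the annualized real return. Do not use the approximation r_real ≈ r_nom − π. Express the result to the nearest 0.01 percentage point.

Cumulative inflation factor: 1.0839 × 1.0737 × 1.070 × 1.072 ≈ 1.33491.
Nominal growth factor: 1.11592. Real growth factor = 1.11592 / 1.33491 ≈ 0.83596.
Annualized: 0.83596^(1/4) − 1 ≈ -0.04381.

-4.38%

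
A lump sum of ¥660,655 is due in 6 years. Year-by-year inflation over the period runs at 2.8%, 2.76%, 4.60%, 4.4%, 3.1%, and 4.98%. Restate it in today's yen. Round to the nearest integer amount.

Price-level factor over 6 years: 1.028 × 1.0276 × 1.0460 × 1.044 × 1.031 × 1.0498 ≈ 1.2485749778.
Purchasing power today: ¥660,655 divided by that factor.

¥529,127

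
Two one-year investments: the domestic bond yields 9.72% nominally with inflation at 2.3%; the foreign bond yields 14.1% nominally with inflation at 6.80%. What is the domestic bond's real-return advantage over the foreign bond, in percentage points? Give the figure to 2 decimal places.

The domestic bond real return: 1.0972/1.023 − 1 = 7.253%.
The foreign bond real return: 1.141/1.0680 − 1 = 6.835%.
Difference: 7.253 − 6.835 = 0.418 pp.

0.42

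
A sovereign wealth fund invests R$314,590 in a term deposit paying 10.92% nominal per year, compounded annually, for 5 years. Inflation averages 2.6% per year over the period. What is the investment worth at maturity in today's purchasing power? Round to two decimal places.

Nominal value at maturity: R$314,590 × (1 + 10.92%)^5 ≈ R$528,194.92.
Price-level factor over 5 years: (1 + 2.6%)^5 ≈ 1.1369380568.
Dividing the nominal maturity value by the price-level factor gives the value in today's money.

R$464,576.69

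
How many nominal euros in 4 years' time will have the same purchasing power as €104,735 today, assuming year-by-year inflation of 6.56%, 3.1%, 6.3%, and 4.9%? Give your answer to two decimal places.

€128,307.92

Cumulative price-level factor: 1.0656 × 1.031 × 1.063 × 1.049 ≈ 1.2250720451.
The nominal amount required is €104,735 scaled up by that factor.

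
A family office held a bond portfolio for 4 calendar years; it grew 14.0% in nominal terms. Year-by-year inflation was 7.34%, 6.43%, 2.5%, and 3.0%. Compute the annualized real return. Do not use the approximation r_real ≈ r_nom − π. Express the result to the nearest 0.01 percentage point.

Cumulative inflation factor: 1.0734 × 1.0643 × 1.025 × 1.030 ≈ 1.20611.
Nominal growth factor: 1.14000. Real growth factor = 1.14000 / 1.20611 ≈ 0.94519.
Annualized: 0.94519^(1/4) − 1 ≈ -0.01399.

-1.40%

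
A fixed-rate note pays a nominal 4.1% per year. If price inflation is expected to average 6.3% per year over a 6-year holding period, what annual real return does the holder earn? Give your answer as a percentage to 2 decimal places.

With constant rates the annual real return is the same each year: (1+4.1%)/(1+6.3%) − 1 = -0.02070.

-2.07%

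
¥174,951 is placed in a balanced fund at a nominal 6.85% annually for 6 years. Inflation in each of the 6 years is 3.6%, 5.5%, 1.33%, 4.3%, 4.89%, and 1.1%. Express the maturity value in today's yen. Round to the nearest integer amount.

¥212,542

Nominal value at maturity: ¥174,951 × (1 + 6.85%)^6 ≈ ¥260,354.
Price-level factor over 6 years: 1.036 × 1.055 × 1.0133 × 1.043 × 1.0489 × 1.011 ≈ 1.2249540760.
Dividing the nominal maturity value by the price-level factor gives the value in today's money.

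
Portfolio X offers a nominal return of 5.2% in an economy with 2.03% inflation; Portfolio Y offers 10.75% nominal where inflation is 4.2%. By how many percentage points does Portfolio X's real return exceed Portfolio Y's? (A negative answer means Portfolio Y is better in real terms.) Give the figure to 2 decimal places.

Portfolio X real return: 1.052/1.0203 − 1 = 3.107%.
Portfolio Y real return: 1.1075/1.042 − 1 = 6.286%.
Difference: 3.107 − 6.286 = -3.179 pp.

-3.18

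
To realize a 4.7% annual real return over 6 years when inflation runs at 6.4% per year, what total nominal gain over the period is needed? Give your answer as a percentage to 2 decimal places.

Required annual nominal rate: (1+4.7%)(1+6.4%) − 1 = 11.4008%.
Cumulative over 6 years: (1 + 0.114008)^6 − 1 ≈ 0.91130.

91.13%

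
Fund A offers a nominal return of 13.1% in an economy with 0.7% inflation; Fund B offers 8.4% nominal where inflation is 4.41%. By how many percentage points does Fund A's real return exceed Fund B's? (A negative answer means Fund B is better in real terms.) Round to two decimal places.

Fund A real return: 1.131/1.007 − 1 = 12.314%.
Fund B real return: 1.084/1.0441 − 1 = 3.821%.
Difference: 12.314 − 3.821 = 8.493 pp.

8.49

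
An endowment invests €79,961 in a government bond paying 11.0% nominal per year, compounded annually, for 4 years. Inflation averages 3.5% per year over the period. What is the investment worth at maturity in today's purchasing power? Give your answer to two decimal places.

Nominal value at maturity: €79,961 × (1 + 11.0%)^4 ≈ €121,386.43.
Price-level factor over 4 years: (1 + 3.5%)^4 ≈ 1.1475230006.
The maturity value deflated by that factor is the answer in today's purchasing power.

€105,781.26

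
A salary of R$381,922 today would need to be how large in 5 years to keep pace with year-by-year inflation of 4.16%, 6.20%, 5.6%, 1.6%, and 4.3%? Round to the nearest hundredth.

Cumulative price-level factor: 1.0416 × 1.0620 × 1.056 × 1.016 × 1.043 ≈ 1.2378482942.
Multiplying R$381,922 by the price-level factor gives the future nominal sum.

R$472,761.50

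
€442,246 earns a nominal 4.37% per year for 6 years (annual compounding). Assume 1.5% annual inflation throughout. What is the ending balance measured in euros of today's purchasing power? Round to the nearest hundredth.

Nominal value at maturity: €442,246 × (1 + 4.37%)^6 ≈ €571,633.95.
Price-level factor over 6 years: (1 + 1.5%)^6 ≈ 1.0934432639.
The maturity value deflated by that factor is the answer in today's purchasing power.

€522,783.37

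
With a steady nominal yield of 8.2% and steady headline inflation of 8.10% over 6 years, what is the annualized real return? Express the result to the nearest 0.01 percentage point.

With constant rates the annual real return is the same each year: (1+8.2%)/(1+8.10%) − 1 = 0.00093.

0.09%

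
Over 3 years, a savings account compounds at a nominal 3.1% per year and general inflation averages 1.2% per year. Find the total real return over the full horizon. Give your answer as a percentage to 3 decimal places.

5.739%

The annual real rate is (1+3.1%)/(1+1.2%) − 1 = 1.8775%.
Compounded over 3 years: (1 + 0.018775)^3 − 1 ≈ 0.05739.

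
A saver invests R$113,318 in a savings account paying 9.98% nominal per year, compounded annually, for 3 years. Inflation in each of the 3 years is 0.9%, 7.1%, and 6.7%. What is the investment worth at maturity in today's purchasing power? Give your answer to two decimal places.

R$130,735.94

Nominal value at maturity: R$113,318 × (1 + 9.98%)^3 ≈ R$150,744.00.
Price-level factor over 3 years: 1.009 × 1.071 × 1.067 = 1.153041813.
The maturity value deflated by that factor is the answer in today's purchasing power.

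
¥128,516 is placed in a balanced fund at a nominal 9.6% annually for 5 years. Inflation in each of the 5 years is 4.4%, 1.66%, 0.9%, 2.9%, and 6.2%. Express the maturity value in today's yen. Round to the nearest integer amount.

Nominal value at maturity: ¥128,516 × (1 + 9.6%)^5 ≈ ¥203,240.
Price-level factor over 5 years: 1.044 × 1.0166 × 1.009 × 1.029 × 1.062 ≈ 1.1702581161.
Dividing the nominal maturity value by the price-level factor gives the value in today's money.

¥173,671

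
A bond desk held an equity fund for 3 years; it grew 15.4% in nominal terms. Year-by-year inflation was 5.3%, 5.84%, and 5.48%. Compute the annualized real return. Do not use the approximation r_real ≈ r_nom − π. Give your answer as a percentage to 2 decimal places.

Cumulative inflation factor: 1.053 × 1.0584 × 1.0548 ≈ 1.17557.
Nominal growth factor: 1.15400. Real growth factor = 1.15400 / 1.17557 ≈ 0.98165.
Annualized: 0.98165^(1/3) − 1 ≈ -0.00615.

-0.62%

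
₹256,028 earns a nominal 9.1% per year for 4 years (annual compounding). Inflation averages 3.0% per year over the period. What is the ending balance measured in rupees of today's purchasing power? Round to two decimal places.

Nominal value at maturity: ₹256,028 × (1 + 9.1%)^4 ≈ ₹362,732.50.
Price-level factor over 4 years: (1 + 3.0%)^4 = 1.12550881.
The maturity value deflated by that factor is the answer in today's purchasing power.

₹322,283.13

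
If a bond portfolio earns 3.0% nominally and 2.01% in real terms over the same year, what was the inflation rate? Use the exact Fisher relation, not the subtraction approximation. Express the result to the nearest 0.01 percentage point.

0.97%

From (1+r_nom) = (1+r_real)(1+π), we get 1+π = (1 + 3.0%)/(1 + 2.01%) = 1.030/1.0201 ≈ 1.00970.
So π ≈ 0.9705%.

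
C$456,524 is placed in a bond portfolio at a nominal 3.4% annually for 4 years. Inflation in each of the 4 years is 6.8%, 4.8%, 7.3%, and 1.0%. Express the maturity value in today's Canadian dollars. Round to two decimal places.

Nominal value at maturity: C$456,524 × (1 + 3.4%)^4 ≈ C$521,850.10.
Price-level factor over 4 years: 1.068 × 1.048 × 1.073 × 1.010 ≈ 1.2129799747.
Dividing the nominal maturity value by the price-level factor gives the value in today's money.

C$430,221.53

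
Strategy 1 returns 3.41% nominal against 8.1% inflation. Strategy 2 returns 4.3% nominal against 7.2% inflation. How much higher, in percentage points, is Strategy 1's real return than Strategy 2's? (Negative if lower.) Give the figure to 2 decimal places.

Strategy 1 real return: 1.0341/1.081 − 1 = -4.339%.
Strategy 2 real return: 1.043/1.072 − 1 = -2.705%.
Difference: -4.339 − (-2.705) = -1.634 pp.

-1.63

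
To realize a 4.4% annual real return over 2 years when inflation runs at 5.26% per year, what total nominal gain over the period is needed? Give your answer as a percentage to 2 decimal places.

20.76%

Required annual nominal rate: (1+4.4%)(1+5.26%) − 1 = 9.89144%.
Cumulative over 2 years: (1 + 0.0989144)^2 − 1 ≈ 0.20761.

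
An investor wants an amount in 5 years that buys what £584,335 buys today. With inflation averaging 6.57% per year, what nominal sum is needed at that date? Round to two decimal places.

£803,224.10

Cumulative price-level factor: (1+6.57%)^5 ≈ 1.3745952185.
Multiplying £584,335 by the price-level factor gives the future nominal sum.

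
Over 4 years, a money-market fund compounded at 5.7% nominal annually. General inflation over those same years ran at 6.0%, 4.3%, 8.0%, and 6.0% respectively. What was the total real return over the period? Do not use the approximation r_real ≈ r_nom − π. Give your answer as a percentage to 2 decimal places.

-1.38%

Cumulative inflation factor: 1.060 × 1.043 × 1.080 × 1.060 ≈ 1.26567.
Nominal growth factor: 1.24825. Real growth factor = 1.24825 / 1.26567 ≈ 0.98623.
Total real return ≈ -1.3766%.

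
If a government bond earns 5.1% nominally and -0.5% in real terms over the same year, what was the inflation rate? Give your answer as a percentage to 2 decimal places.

5.63%

From (1+r_nom) = (1+r_real)(1+π), we get 1+π = (1 + 5.1%)/(1 − 0.5%) = 1.051/0.995 ≈ 1.05628.
So π ≈ 5.6281%.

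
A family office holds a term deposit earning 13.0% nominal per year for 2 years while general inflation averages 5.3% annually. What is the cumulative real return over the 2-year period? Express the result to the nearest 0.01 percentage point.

The annual real rate is (1+13.0%)/(1+5.3%) − 1 = 7.3124%.
Compounded over 2 years: (1 + 0.073124)^2 − 1 ≈ 0.15160.

15.16%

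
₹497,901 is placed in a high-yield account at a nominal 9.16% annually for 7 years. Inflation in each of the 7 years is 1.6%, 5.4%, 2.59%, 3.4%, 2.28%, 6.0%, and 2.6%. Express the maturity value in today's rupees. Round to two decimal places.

Nominal value at maturity: ₹497,901 × (1 + 9.16%)^7 ≈ ₹919,576.13.
Price-level factor over 7 years: 1.016 × 1.054 × 1.0259 × 1.034 × 1.0228 × 1.060 × 1.026 ≈ 1.2635831700.
Dividing the nominal maturity value by the price-level factor gives the value in today's money.

₹727,752.75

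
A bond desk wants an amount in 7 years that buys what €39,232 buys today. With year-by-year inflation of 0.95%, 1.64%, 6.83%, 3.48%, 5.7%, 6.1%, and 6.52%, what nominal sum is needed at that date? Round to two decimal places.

€53,159.71

Cumulative price-level factor: 1.0095 × 1.0164 × 1.0683 × 1.0348 × 1.057 × 1.061 × 1.0652 ≈ 1.3550089290.
The nominal amount required is €39,232 scaled up by that factor.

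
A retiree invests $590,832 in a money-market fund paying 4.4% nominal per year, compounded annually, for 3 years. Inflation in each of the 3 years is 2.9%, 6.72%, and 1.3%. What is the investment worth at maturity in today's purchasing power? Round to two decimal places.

Nominal value at maturity: $590,832 × (1 + 4.4%)^3 ≈ $672,303.71.
Price-level factor over 3 years: 1.029 × 1.0672 × 1.013 = 1.1124247344.
The maturity value deflated by that factor is the answer in today's purchasing power.

$604,358.83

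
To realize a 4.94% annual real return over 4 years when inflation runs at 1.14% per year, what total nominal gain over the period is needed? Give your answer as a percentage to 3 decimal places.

26.898%

Required annual nominal rate: (1+4.94%)(1+1.14%) − 1 = 6.136316%.
Cumulative over 4 years: (1 + 0.06136316)^4 − 1 ≈ 0.26898.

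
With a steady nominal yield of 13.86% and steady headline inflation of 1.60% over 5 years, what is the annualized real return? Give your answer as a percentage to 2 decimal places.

With constant rates the annual real return is the same each year: (1+13.86%)/(1+1.60%) − 1 = 0.12067.

12.07%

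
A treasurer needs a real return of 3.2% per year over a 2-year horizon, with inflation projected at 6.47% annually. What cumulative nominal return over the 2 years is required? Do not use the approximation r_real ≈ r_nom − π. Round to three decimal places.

20.730%

Required annual nominal rate: (1+3.2%)(1+6.47%) − 1 = 9.87704%.
Cumulative over 2 years: (1 + 0.0987704)^2 − 1 ≈ 0.20730.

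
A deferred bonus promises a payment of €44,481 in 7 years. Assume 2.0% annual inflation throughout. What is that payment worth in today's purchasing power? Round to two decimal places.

€38,723.39

Price-level factor over 7 years: (1 + 2.0%)^7 ≈ 1.1486856676.
Purchasing power today: €44,481 divided by that factor.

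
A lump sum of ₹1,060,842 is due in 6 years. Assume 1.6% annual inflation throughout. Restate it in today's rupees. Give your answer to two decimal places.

Price-level factor over 6 years: (1 + 1.6%)^6 ≈ 1.0999229093.
Purchasing power today: ₹1,060,842 divided by that factor.

₹964,469.41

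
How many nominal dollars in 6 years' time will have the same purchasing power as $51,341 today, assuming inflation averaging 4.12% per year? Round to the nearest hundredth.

$65,413.79

Cumulative price-level factor: (1+4.12%)^6 ≈ 1.2741042272.
The nominal amount required is $51,341 scaled up by that factor.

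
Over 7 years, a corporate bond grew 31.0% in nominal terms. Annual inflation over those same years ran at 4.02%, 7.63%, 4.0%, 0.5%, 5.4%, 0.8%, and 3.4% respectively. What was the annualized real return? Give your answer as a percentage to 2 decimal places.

Cumulative inflation factor: 1.0402 × 1.0763 × 1.040 × 1.005 × 1.054 × 1.008 × 1.034 ≈ 1.28550.
Nominal growth factor: 1.31000. Real growth factor = 1.31000 / 1.28550 ≈ 1.01906.
Annualized: 1.01906^(1/7) − 1 ≈ 0.00270.

0.27%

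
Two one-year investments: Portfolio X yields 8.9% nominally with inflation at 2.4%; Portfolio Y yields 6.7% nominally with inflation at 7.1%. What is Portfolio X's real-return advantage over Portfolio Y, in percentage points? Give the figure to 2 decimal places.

6.72

Portfolio X real return: 1.089/1.024 − 1 = 6.348%.
Portfolio Y real return: 1.067/1.071 − 1 = -0.373%.
Difference: 6.348 − (-0.373) = 6.721 pp.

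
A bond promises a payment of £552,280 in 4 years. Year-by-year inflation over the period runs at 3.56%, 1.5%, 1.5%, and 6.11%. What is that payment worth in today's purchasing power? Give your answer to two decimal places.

£487,841.65

Price-level factor over 4 years: 1.0356 × 1.015 × 1.015 × 1.0611 ≈ 1.1320886617.
Purchasing power today: £552,280 divided by that factor.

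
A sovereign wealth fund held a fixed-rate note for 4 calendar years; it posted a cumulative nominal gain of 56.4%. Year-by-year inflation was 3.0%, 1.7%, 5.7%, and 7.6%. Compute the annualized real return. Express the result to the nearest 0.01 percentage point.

7.04%

Cumulative inflation factor: 1.030 × 1.017 × 1.057 × 1.076 ≈ 1.19137.
Nominal growth factor: 1.56400. Real growth factor = 1.56400 / 1.19137 ≈ 1.31278.
Annualized: 1.31278^(1/4) − 1 ≈ 0.07040.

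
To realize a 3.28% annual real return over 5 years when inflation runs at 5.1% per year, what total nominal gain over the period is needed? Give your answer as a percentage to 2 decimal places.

50.69%

Required annual nominal rate: (1+3.28%)(1+5.1%) − 1 = 8.54728%.
Cumulative over 5 years: (1 + 0.0854728)^5 − 1 ≈ 0.50694.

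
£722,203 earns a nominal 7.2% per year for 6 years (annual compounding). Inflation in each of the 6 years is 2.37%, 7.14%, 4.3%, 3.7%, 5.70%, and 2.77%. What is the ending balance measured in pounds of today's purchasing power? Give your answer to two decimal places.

£850,548.82

Nominal value at maturity: £722,203 × (1 + 7.2%)^6 ≈ £1,096,044.03.
Price-level factor over 6 years: 1.0237 × 1.0714 × 1.043 × 1.037 × 1.0570 × 1.0277 ≈ 1.2886315318.
Dividing the nominal maturity value by the price-level factor gives the value in today's money.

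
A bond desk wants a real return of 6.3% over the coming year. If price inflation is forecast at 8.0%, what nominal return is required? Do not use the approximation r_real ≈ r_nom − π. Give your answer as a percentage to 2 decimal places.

14.80%

By the Fisher equation, 1 + r_nom = (1 + 6.3%)(1 + 8.0%) = 1.063 × 1.080 = 1.14804.
So r_nom = 14.804%.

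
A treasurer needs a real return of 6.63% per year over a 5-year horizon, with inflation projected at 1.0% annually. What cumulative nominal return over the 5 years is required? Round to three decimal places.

44.878%

Required annual nominal rate: (1+6.63%)(1+1.0%) − 1 = 7.6963%.
Cumulative over 5 years: (1 + 0.076963)^5 − 1 ≈ 0.44878.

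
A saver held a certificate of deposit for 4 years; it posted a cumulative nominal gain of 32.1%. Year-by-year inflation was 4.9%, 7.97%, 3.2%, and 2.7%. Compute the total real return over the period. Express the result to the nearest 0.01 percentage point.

10.05%

Cumulative inflation factor: 1.049 × 1.0797 × 1.032 × 1.027 ≈ 1.20041.
Nominal growth factor: 1.32100. Real growth factor = 1.32100 / 1.20041 ≈ 1.10046.
Total real return ≈ 10.0460%.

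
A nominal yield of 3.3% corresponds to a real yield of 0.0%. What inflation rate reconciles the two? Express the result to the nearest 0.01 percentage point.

From (1+r_nom) = (1+r_real)(1+π), we get 1+π = (1 + 3.3%)/(1 + 0.0%) = 1.033/1.000 ≈ 1.03300.
So π ≈ 3.3000%.

3.30%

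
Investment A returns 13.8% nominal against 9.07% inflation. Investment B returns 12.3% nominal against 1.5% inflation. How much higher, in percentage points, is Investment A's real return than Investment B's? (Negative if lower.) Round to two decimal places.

-6.30

Investment A real return: 1.138/1.0907 − 1 = 4.337%.
Investment B real return: 1.123/1.015 − 1 = 10.640%.
Difference: 4.337 − 10.640 = -6.303 pp.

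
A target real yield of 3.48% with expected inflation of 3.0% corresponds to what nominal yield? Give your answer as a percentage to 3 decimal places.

By the Fisher equation, 1 + r_nom = (1 + 3.48%)(1 + 3.0%) = 1.0348 × 1.030 = 1.065844.
So r_nom = 6.5844%.

6.584%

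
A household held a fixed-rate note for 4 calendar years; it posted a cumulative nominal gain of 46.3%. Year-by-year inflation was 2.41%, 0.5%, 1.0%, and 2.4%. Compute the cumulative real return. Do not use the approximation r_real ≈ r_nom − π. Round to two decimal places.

37.44%

Cumulative inflation factor: 1.0241 × 1.005 × 1.010 × 1.024 ≈ 1.06446.
Nominal growth factor: 1.46300. Real growth factor = 1.46300 / 1.06446 ≈ 1.37440.
Total real return ≈ 37.4404%.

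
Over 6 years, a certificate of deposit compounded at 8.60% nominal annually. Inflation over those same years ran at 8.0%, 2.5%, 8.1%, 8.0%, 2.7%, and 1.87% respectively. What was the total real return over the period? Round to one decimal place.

21.3%

Cumulative inflation factor: 1.080 × 1.025 × 1.081 × 1.080 × 1.027 × 1.0187 ≈ 1.35212.
Nominal growth factor: 1.64051. Real growth factor = 1.64051 / 1.35212 ≈ 1.21329.
Total real return ≈ 21.3291%.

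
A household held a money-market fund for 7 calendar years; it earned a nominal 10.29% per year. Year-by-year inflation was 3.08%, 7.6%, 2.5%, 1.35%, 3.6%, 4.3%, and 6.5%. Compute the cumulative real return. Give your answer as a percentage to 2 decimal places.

Cumulative inflation factor: 1.0308 × 1.076 × 1.025 × 1.0135 × 1.036 × 1.043 × 1.065 ≈ 1.32595.
Nominal growth factor: 1.98497. Real growth factor = 1.98497 / 1.32595 ≈ 1.49701.
Total real return ≈ 49.7011%.

49.70%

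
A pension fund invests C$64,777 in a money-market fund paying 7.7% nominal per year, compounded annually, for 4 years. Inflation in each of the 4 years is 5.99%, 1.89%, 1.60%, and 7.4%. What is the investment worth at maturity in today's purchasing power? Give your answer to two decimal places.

C$73,958.69

Nominal value at maturity: C$64,777 × (1 + 7.7%)^4 ≈ C$87,153.26.
Price-level factor over 4 years: 1.0599 × 1.0189 × 1.0160 × 1.074 ≈ 1.1784046395.
Dividing the nominal maturity value by the price-level factor gives the value in today's money.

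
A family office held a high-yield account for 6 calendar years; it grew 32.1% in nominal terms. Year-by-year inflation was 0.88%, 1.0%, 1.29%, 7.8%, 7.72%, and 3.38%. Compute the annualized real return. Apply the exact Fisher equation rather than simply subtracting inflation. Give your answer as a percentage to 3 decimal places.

Cumulative inflation factor: 1.0088 × 1.010 × 1.0129 × 1.078 × 1.0772 × 1.0338 ≈ 1.23892.
Nominal growth factor: 1.32100. Real growth factor = 1.32100 / 1.23892 ≈ 1.06625.
Annualized: 1.06625^(1/6) − 1 ≈ 0.01075.

1.075%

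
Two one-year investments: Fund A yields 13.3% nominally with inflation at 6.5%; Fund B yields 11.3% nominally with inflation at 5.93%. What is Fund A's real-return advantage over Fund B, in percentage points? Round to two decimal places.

1.32

Fund A real return: 1.133/1.065 − 1 = 6.385%.
Fund B real return: 1.113/1.0593 − 1 = 5.069%.
Difference: 6.385 − 5.069 = 1.316 pp.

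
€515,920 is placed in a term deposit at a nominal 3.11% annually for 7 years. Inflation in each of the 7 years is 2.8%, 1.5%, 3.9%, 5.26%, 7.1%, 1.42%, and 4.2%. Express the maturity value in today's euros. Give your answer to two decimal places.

€494,958.75

Nominal value at maturity: €515,920 × (1 + 3.11%)^7 ≈ €639,275.22.
Price-level factor over 7 years: 1.028 × 1.015 × 1.039 × 1.0526 × 1.071 × 1.0142 × 1.042 ≈ 1.2915727280.
The maturity value deflated by that factor is the answer in today's purchasing power.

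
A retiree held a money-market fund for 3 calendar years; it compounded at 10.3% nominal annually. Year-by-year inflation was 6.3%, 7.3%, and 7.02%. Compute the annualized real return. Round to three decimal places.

Cumulative inflation factor: 1.063 × 1.073 × 1.0702 ≈ 1.22067.
Nominal growth factor: 1.34192. Real growth factor = 1.34192 / 1.22067 ≈ 1.09933.
Annualized: 1.09933^(1/3) − 1 ≈ 0.03207.

3.207%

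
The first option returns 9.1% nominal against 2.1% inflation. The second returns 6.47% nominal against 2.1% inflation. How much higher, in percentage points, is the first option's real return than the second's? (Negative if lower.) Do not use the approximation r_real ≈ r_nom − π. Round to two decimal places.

2.58

The first option real return: 1.091/1.021 − 1 = 6.856%.
The second real return: 1.0647/1.021 − 1 = 4.280%.
Difference: 6.856 − 4.280 = 2.576 pp.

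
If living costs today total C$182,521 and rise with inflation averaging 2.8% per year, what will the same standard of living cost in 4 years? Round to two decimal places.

Cumulative price-level factor: (1+2.8%)^4 ≈ 1.1167924227.
The nominal amount required is C$182,521 scaled up by that factor.

C$203,838.07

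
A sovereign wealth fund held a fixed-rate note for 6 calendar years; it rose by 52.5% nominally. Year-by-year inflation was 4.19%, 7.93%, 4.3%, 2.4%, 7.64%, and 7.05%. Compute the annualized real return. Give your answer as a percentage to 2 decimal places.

1.63%

Cumulative inflation factor: 1.0419 × 1.0793 × 1.043 × 1.024 × 1.0764 × 1.0705 ≈ 1.38393.
Nominal growth factor: 1.52500. Real growth factor = 1.52500 / 1.38393 ≈ 1.10194.
Annualized: 1.10194^(1/6) − 1 ≈ 0.01631.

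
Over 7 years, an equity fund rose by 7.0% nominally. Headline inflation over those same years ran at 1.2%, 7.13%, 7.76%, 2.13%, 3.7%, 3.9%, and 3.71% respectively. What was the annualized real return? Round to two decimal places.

-3.09%

Cumulative inflation factor: 1.012 × 1.0713 × 1.0776 × 1.0213 × 1.037 × 1.039 × 1.0371 ≈ 1.33327.
Nominal growth factor: 1.07000. Real growth factor = 1.07000 / 1.33327 ≈ 0.80254.
Annualized: 0.80254^(1/7) − 1 ≈ -0.03094.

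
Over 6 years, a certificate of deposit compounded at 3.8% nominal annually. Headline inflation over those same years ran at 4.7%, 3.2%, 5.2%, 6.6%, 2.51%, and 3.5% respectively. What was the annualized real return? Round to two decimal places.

Cumulative inflation factor: 1.047 × 1.032 × 1.052 × 1.066 × 1.0251 × 1.035 ≈ 1.28560.
Nominal growth factor: 1.25079. Real growth factor = 1.25079 / 1.28560 ≈ 0.97292.
Annualized: 0.97292^(1/6) − 1 ≈ -0.00456.

-0.46%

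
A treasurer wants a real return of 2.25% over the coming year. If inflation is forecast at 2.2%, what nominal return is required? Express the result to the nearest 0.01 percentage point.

By the Fisher equation, 1 + r_nom = (1 + 2.25%)(1 + 2.2%) = 1.0225 × 1.022 = 1.044995.
So r_nom = 4.4995%.

4.50%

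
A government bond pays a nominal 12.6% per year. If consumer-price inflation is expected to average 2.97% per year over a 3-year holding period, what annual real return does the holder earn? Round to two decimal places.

With constant rates the annual real return is the same each year: (1+12.6%)/(1+2.97%) − 1 = 0.09352.

9.35%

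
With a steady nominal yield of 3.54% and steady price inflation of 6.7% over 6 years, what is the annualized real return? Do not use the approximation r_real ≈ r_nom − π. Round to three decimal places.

-2.962%

With constant rates the annual real return is the same each year: (1+3.54%)/(1+6.7%) − 1 = -0.02962.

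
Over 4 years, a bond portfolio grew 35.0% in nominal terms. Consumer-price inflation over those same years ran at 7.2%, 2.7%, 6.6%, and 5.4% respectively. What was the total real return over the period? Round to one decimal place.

Cumulative inflation factor: 1.072 × 1.027 × 1.066 × 1.054 ≈ 1.23698.
Nominal growth factor: 1.35000. Real growth factor = 1.35000 / 1.23698 ≈ 1.09137.
Total real return ≈ 9.1367%.

9.1%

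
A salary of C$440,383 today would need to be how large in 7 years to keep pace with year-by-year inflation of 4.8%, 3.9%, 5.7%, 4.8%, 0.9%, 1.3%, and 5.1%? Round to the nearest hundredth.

Cumulative price-level factor: 1.048 × 1.039 × 1.057 × 1.048 × 1.009 × 1.013 × 1.051 ≈ 1.2957357096.
The nominal amount required is C$440,383 scaled up by that factor.

C$570,619.98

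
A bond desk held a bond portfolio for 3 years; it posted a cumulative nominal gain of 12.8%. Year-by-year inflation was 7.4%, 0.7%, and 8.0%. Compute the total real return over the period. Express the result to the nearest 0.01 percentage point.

-3.43%

Cumulative inflation factor: 1.074 × 1.007 × 1.080 ≈ 1.16804.
Nominal growth factor: 1.12800. Real growth factor = 1.12800 / 1.16804 ≈ 0.96572.
Total real return ≈ -3.4279%.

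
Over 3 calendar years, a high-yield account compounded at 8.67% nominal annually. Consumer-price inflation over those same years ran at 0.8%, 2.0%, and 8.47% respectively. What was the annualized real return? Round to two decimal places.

4.79%

Cumulative inflation factor: 1.008 × 1.020 × 1.0847 ≈ 1.11525.
Nominal growth factor: 1.28330. Real growth factor = 1.28330 / 1.11525 ≈ 1.15069.
Annualized: 1.15069^(1/3) − 1 ≈ 0.04790.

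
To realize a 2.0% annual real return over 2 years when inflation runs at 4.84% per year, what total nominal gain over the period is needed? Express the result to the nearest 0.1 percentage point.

Required annual nominal rate: (1+2.0%)(1+4.84%) − 1 = 6.9368%.
Cumulative over 2 years: (1 + 0.069368)^2 − 1 ≈ 0.14355.

14.4%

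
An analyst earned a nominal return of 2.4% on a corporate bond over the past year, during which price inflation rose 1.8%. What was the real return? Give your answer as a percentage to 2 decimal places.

Real return via the Fisher equation: (1 + 2.4%)/(1 + 1.8%) − 1 = 1.024/1.018 − 1 ≈ 0.00589.

0.59%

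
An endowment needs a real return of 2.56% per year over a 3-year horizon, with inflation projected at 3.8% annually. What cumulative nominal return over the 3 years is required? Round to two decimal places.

20.65%

Required annual nominal rate: (1+2.56%)(1+3.8%) − 1 = 6.45728%.
Cumulative over 3 years: (1 + 0.0645728)^3 − 1 ≈ 0.20650.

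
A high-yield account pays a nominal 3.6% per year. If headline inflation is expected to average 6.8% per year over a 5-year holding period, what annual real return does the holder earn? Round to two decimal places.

-3.00%

With constant rates the annual real return is the same each year: (1+3.6%)/(1+6.8%) − 1 = -0.02996.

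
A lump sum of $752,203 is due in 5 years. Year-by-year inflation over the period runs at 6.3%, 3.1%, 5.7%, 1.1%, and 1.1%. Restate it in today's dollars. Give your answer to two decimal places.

Price-level factor over 5 years: 1.063 × 1.031 × 1.057 × 1.011 × 1.011 ≈ 1.1840477812.
Purchasing power today: $752,203 divided by that factor.

$635,280.95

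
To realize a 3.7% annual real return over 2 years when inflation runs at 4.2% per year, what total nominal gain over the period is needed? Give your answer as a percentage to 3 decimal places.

16.760%

Required annual nominal rate: (1+3.7%)(1+4.2%) − 1 = 8.0554%.
Cumulative over 2 years: (1 + 0.080554)^2 − 1 ≈ 0.16760.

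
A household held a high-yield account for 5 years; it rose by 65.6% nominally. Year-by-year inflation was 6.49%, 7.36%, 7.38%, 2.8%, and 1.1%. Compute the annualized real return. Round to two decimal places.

5.35%

Cumulative inflation factor: 1.0649 × 1.0736 × 1.0738 × 1.028 × 1.011 ≈ 1.27591.
Nominal growth factor: 1.65600. Real growth factor = 1.65600 / 1.27591 ≈ 1.29790.
Annualized: 1.29790^(1/5) − 1 ≈ 0.05353.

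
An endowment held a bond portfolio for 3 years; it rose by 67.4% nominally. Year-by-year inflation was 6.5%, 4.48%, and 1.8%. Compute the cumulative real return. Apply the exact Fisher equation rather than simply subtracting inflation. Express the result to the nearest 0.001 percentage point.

47.783%

Cumulative inflation factor: 1.065 × 1.0448 × 1.018 ≈ 1.13274.
Nominal growth factor: 1.67400. Real growth factor = 1.67400 / 1.13274 ≈ 1.47783.
Total real return ≈ 47.7831%.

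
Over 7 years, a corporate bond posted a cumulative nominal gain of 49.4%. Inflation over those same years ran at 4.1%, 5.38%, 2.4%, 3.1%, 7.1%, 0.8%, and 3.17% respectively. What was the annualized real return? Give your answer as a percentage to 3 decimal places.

Cumulative inflation factor: 1.041 × 1.0538 × 1.024 × 1.031 × 1.071 × 1.008 × 1.0317 ≈ 1.28994.
Nominal growth factor: 1.49400. Real growth factor = 1.49400 / 1.28994 ≈ 1.15819.
Annualized: 1.15819^(1/7) − 1 ≈ 0.02120.

2.120%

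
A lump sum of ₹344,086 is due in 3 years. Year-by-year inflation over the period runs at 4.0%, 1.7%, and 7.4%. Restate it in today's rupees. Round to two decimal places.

Price-level factor over 3 years: 1.040 × 1.017 × 1.074 = 1.13594832.
Purchasing power today: ₹344,086 divided by that factor.

₹302,906.39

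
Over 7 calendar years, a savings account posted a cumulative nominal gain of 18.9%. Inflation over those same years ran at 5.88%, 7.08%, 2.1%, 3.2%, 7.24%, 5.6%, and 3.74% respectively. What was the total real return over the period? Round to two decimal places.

-15.28%

Cumulative inflation factor: 1.0588 × 1.0708 × 1.021 × 1.032 × 1.0724 × 1.056 × 1.0374 ≈ 1.40344.
Nominal growth factor: 1.18900. Real growth factor = 1.18900 / 1.40344 ≈ 0.84720.
Total real return ≈ -15.2798%.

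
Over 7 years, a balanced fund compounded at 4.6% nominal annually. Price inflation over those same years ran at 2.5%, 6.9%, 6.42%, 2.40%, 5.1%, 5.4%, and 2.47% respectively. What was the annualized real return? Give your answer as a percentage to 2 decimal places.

0.15%

Cumulative inflation factor: 1.025 × 1.069 × 1.0642 × 1.0240 × 1.051 × 1.054 × 1.0247 ≈ 1.35539.
Nominal growth factor: 1.37000. Real growth factor = 1.37000 / 1.35539 ≈ 1.01078.
Annualized: 1.01078^(1/7) − 1 ≈ 0.00153.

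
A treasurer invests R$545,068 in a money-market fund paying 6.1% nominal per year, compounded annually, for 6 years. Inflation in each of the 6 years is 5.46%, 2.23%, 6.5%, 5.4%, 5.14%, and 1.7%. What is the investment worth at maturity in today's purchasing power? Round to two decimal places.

Nominal value at maturity: R$545,068 × (1 + 6.1%)^6 ≈ R$777,576.25.
Price-level factor over 6 years: 1.0546 × 1.0223 × 1.065 × 1.054 × 1.0514 × 1.017 ≈ 1.2940327626.
The maturity value deflated by that factor is the answer in today's purchasing power.

R$600,893.79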